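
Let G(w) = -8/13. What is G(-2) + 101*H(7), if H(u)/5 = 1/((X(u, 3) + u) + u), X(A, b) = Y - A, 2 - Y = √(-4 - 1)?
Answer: 58397/1118 + 505*I*√5/86 ≈ 52.233 + 13.13*I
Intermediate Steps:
Y = 2 - I*√5 (Y = 2 - √(-4 - 1) = 2 - √(-5) = 2 - I*√5 ≈ 2.0 - 2.2361*I)
X(A, b) = 2 - A - I*√5 (X(A, b) = (2 - I*√5) - A = 2 - A - I*√5)
H(u) = 5/(2 + u - I*√5) (H(u) = 5/(((2 - u - I*√5) + u) + u) = 5/((2 - I*√5) + u) = 5/(2 + u - I*√5))
G(w) = -8/13 (G(w) = -8*1/13 = -8/13)
G(-2) + 101*H(7) = -8/13 + 101*(5/(2 + 7 - I*√5)) = -8/13 + 101*(5/(9 - I*√5)) = -8/13 + 505/(9 - I*√5)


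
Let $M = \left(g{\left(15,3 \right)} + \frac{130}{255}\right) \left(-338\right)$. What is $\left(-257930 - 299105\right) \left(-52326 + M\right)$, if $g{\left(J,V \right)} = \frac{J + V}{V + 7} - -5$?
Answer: $\frac{1556708058934}{51} \approx 3.0524 \cdot 10^{10}$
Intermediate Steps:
$g{\left(J,V \right)} = 5 + \frac{J + V}{7 + V}$ ($g{\left(J,V \right)} = \frac{J + V}{7 + V} + 5 = 5 + \frac{J + V}{7 + V}$)
$M = - \frac{630032}{255}$ ($M = \left(\frac{35 + 15 + 6 \cdot 3}{7 + 3} + \frac{130}{255}\right) \left(-338\right) = \left(\frac{35 + 15 + 18}{10} + 130 \cdot \frac{1}{255}\right) \left(-338\right) = \left(\frac{1}{10} \cdot 68 + \frac{26}{51}\right) \left(-338\right) = \left(\frac{34}{5} + \frac{26}{51}\right) \left(-338\right) = \frac{1864}{255} \left(-338\right) = - \frac{630032}{255} \approx -2470.7$)
$\left(-257930 - 299105\right) \left(-52326 + M\right) = \left(-257930 - 299105\right) \left(-52326 - \frac{630032}{255}\right) = \left(-557035\right) \left(- \frac{13973162}{255}\right) = \frac{1556708058934}{51}$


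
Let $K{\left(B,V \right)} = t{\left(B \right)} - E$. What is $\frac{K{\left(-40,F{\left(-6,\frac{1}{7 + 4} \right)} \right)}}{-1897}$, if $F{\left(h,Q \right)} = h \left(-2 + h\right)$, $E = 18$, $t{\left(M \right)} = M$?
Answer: $\frac{58}{1897} \approx 0.030575$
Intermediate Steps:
$K{\left(B,V \right)} = -18 + B$ ($K{\left(B,V \right)} = B - 18 = -18 + B$)
$\frac{K{\left(-40,F{\left(-6,\frac{1}{7 + 4} \right)} \right)}}{-1897} = \frac{-18 - 40}{-1897} = \left(-58\right) \left(- \frac{1}{1897}\right) = \frac{58}{1897}$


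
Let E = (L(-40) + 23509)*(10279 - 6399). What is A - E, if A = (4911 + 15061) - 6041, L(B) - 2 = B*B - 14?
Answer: -97362429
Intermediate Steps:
L(B) = -12 + B² (L(B) = 2 + (B*B - 14) = 2 + (B² - 14) = 2 + (-14 + B²) = -12 + B²)
A = 13931 (A = 19972 - 6041 = 13931)
E = 97376360 (E = ((-12 + (-40)²) + 23509)*(10279 - 6399) = ((-12 + 1600) + 23509)*3880 = (1588 + 23509)*3880 = 25097*3880 = 97376360)
A - E = 13931 - 1*97376360 = 13931 - 97376360 = -97362429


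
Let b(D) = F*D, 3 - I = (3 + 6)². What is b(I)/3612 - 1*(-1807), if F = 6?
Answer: 543868/301 ≈ 1806.9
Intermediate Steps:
I = -78 (I = 3 - (3 + 6)² = 3 - 1*9² = 3 - 1*81 = 3 - 81 = -78)
b(D) = 6*D
b(I)/3612 - 1*(-1807) = (6*(-78))/3612 - 1*(-1807) = -468*1/3612 + 1807 = -39/301 + 1807 = 543868/301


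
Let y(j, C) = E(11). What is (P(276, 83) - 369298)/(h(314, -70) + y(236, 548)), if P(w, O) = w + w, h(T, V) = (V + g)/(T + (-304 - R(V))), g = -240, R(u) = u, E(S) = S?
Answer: -2949968/57 ≈ -51754.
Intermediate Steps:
y(j, C) = 11
h(T, V) = (-240 + V)/(-304 + T - V) (h(T, V) = (V - 240)/(T + (-304 - V)) = (-240 + V)/(-304 + T - V))
P(w, O) = 2*w
(P(276, 83) - 369298)/(h(314, -70) + y(236, 548)) = (2*276 - 369298)/((240 - 1*(-70))/(304 - 70 - 1*314) + 11) = (552 - 369298)/((240 + 70)/(304 - 70 - 314) + 11) = -368746/(310/(-80) + 11) = -368746/(-1/80*310 + 11) = -368746/(-31/8 + 11) = -368746/57/8 = -368746*8/57 = -2949968/57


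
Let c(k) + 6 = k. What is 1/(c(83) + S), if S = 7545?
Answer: 1/7622 ≈ 0.00013120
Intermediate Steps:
c(k) = -6 + k
1/(c(83) + S) = 1/((-6 + 83) + 7545) = 1/(77 + 7545) = 1/7622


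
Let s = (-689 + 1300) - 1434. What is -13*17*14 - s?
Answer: -2271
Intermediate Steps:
s = -823 (s = 611 - 1434 = -823)
-13*17*14 - s = -13*17*14 - 1*(-823) = -221*14 + 823 = -3094 + 823 = -2271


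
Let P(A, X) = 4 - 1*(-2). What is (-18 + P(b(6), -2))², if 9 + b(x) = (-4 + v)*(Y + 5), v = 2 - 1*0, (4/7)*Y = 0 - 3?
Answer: 144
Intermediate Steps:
Y = -21/4 (Y = 7*(0 - 3)/4 = (7/4)*(-3) = -21/4 ≈ -5.2500)
v = 2 (v = 2 + 0 = 2)
b(x) = -17/2 (b(x) = -9 + (-4 + 2)*(-21/4 + 5) = -9 - 2*(-¼) = -9 + ½ = -17/2)
P(A, X) = 6 (P(A, X) = 4 + 2 = 6)
(-18 + P(b(6), -2))² = (-18 + 6)² = (-12)² = 144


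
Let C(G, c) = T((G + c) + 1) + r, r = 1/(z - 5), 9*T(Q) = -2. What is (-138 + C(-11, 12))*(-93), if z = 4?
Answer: 38843/3 ≈ 12948.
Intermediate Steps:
T(Q) = -2/9 (T(Q) = (⅑)*(-2) = -2/9)
r = -1 (r = 1/(4 - 5) = 1/(-1) = -1)
C(G, c) = -11/9 (C(G, c) = -2/9 - 1 = -11/9)
(-138 + C(-11, 12))*(-93) = (-138 - 11/9)*(-93) = -1253/9*(-93) = 38843/3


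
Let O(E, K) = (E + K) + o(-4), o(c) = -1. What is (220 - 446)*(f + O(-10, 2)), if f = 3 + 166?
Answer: -36160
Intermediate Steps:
f = 169
O(E, K) = -1 + E + K (O(E, K) = (E + K) - 1 = -1 + E + K)
(220 - 446)*(f + O(-10, 2)) = (220 - 446)*(169 + (-1 - 10 + 2)) = -226*(169 - 9) = -226*160 = -36160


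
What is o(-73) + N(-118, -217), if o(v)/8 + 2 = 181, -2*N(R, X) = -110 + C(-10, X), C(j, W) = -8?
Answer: 1491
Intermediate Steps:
N(R, X) = 59 (N(R, X) = -(-110 - 8)/2 = -1/2*(-118) = 59)
o(v) = 1432 (o(v) = -16 + 8*181 = -16 + 1448 = 1432)
o(-73) + N(-118, -217) = 1432 + 59 = 1491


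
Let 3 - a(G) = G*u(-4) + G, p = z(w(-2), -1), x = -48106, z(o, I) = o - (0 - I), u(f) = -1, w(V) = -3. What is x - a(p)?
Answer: -48109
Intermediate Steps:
z(o, I) = I + o (z(o, I) = o - (-1)*I = o + I = I + o)
p = -4 (p = -1 - 3 = -4)
a(G) = 3 (a(G) = 3 - (G*(-1) + G) = 3 - (-G + G) = 3 - 1*0 = 3 + 0 = 3)
x - a(p) = -48106 - 1*3 = -48106 - 3 = -48109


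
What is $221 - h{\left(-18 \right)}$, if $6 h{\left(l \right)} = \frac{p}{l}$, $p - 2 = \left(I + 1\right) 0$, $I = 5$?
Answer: $\frac{11935}{54} \approx 221.02$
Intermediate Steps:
$p = 2$ ($p = 2 + \left(5 + 1\right) 0 = 2 + 6 \cdot 0 = 2 + 0 = 2$)
$h{\left(l \right)} = \frac{1}{3 l}$ ($h{\left(l \right)} = \frac{2 \frac{1}{l}}{6} = \frac{1}{3 l}$)
$221 - h{\left(-18 \right)} = 221 - \frac{1}{3 \left(-18\right)} = 221 - \frac{1}{3} \left(- \frac{1}{18}\right) = 221 - - \frac{1}{54} = 221 + \frac{1}{54} = \frac{11935}{54}$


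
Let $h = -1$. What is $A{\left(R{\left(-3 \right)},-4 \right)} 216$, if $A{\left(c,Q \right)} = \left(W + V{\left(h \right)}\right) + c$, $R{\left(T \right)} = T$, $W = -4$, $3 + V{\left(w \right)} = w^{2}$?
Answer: $-1944$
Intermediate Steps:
$V{\left(w \right)} = -3 + w^{2}$
$A{\left(c,Q \right)} = -6 + c$ ($A{\left(c,Q \right)} = \left(-4 - \left(3 - \left(-1\right)^{2}\right)\right) + c = \left(-4 + \left(-3 + 1\right)\right) + c = \left(-4 - 2\right) + c = -6 + c$)
$A{\left(R{\left(-3 \right)},-4 \right)} 216 = \left(-6 - 3\right) 216 = \left(-9\right) 216 = -1944$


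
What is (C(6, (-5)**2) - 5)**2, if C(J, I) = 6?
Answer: 1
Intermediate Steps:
(C(6, (-5)**2) - 5)**2 = (6 - 5)**2 = 1**2 = 1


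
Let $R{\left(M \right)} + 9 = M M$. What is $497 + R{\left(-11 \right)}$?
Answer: $609$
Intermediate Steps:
$R{\left(M \right)} = -9 + M^{2}$ ($R{\left(M \right)} = -9 + M M = -9 + M^{2}$)
$497 + R{\left(-11 \right)} = 497 - \left(9 - \left(-11\right)^{2}\right) = 497 + \left(-9 + 121\right) = 497 + 112 = 609$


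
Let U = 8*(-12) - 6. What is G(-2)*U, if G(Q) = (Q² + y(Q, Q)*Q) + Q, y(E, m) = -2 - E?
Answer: -204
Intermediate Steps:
U = -102 (U = -96 - 6 = -102)
G(Q) = Q + Q² + Q*(-2 - Q) (G(Q) = (Q² + (-2 - Q)*Q) + Q = (Q² + Q*(-2 - Q)) + Q = Q + Q² + Q*(-2 - Q))
G(-2)*U = -1*(-2)*(-102) = 2*(-102) = -204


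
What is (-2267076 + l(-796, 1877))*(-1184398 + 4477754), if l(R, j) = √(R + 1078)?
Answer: -7466288347056 + 3293356*√282 ≈ -7.4662e+12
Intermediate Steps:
l(R, j) = √(1078 + R)
(-2267076 + l(-796, 1877))*(-1184398 + 4477754) = (-2267076 + √(1078 - 796))*(-1184398 + 4477754) = (-2267076 + √282)*3293356 = -7466288347056 + 3293356*√282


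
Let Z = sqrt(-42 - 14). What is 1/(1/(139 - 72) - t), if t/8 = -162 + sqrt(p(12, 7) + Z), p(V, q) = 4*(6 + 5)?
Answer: 67/(86833 - 536*sqrt(2)*sqrt(22 + I*sqrt(14))) ≈ 0.00080465 + 2.9114e-6*I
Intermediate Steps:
p(V, q) = 44 (p(V, q) = 4*11 = 44)
Z = 2*I*sqrt(14) (Z = sqrt(-56) = 2*I*sqrt(14) ≈ 7.4833*I)
t = -1296 + 8*sqrt(44 + 2*I*sqrt(14)) (t = 8*(-162 + sqrt(44 + 2*I*sqrt(14))) = -1296 + 8*sqrt(44 + 2*I*sqrt(14)) ≈ -1242.7 + 4.4965*I)
1/(1/(139 - 72) - t) = 1/(1/(139 - 72) - (-1296 + 8*sqrt(44 + 2*I*sqrt(14)))) = 1/(1/67 + (1296 - 8*sqrt(44 + 2*I*sqrt(14)))) = 1/(86833/67 - 8*sqrt(44 + 2*I*sqrt(14)))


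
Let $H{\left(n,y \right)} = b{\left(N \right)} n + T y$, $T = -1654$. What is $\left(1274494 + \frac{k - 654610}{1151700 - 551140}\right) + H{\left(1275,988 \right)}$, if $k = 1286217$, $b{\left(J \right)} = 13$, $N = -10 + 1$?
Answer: $- \frac{206041294873}{600560} \approx -3.4308 \cdot 10^{5}$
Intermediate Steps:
$N = -9$
$H{\left(n,y \right)} = - 1654 y + 13 n$ ($H{\left(n,y \right)} = 13 n - 1654 y = - 1654 y + 13 n$)
$\left(1274494 + \frac{k - 654610}{1151700 - 551140}\right) + H{\left(1275,988 \right)} = \left(1274494 + \frac{1286217 - 654610}{1151700 - 551140}\right) + \left(\left(-1654\right) 988 + 13 \cdot 1275\right) = \left(1274494 + \frac{631607}{600560}\right) + \left(-1634152 + 16575\right) = \left(1274494 + 631607 \cdot \frac{1}{600560}\right) - 1617577 = \left(1274494 + \frac{631607}{600560}\right) - 1617577 = \frac{765410748247}{600560} - 1617577 = - \frac{206041294873}{600560}$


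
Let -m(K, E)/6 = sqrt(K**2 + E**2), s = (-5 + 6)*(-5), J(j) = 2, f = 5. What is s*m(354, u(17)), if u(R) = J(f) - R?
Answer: 90*sqrt(13949) ≈ 10630.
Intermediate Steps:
u(R) = 2 - R
s = -5 (s = 1*(-5) = -5)
m(K, E) = -6*sqrt(E**2 + K**2) (m(K, E) = -6*sqrt(K**2 + E**2) = -6*sqrt(E**2 + K**2))
s*m(354, u(17)) = -(-30)*sqrt((2 - 1*17)**2 + 354**2) = -(-30)*sqrt((2 - 17)**2 + 125316) = -(-30)*sqrt((-15)**2 + 125316) = -(-30)*sqrt(225 + 125316) = -(-30)*sqrt(125541) = -(-30)*3*sqrt(13949) = -(-90)*sqrt(13949) = 90*sqrt(13949)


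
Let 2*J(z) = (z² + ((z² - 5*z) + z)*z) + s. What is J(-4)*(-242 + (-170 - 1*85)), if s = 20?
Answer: 22862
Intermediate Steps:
J(z) = 10 + z²/2 + z*(z² - 4*z)/2 (J(z) = ((z² + ((z² - 5*z) + z)*z) + 20)/2 = ((z² + (z² - 4*z)*z) + 20)/2 = ((z² + z*(z² - 4*z)) + 20)/2 = (20 + z² + z*(z² - 4*z))/2 = 10 + z²/2 + z*(z² - 4*z)/2)
J(-4)*(-242 + (-170 - 1*85)) = (10 + (½)*(-4)³ - 3/2*(-4)²)*(-242 + (-170 - 1*85)) = (10 + (½)*(-64) - 3/2*16)*(-242 + (-170 - 85)) = (10 - 32 - 24)*(-242 - 255) = -46*(-497) = 22862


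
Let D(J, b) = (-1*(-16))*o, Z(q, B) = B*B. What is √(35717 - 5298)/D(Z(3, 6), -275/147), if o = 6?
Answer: √30419/96 ≈ 1.8168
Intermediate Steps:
Z(q, B) = B²
D(J, b) = 96 (D(J, b) = -1*(-16)*6 = 16*6 = 96)
√(35717 - 5298)/D(Z(3, 6), -275/147) = √(35717 - 5298)/96 = √30419*(1/96) = √30419/96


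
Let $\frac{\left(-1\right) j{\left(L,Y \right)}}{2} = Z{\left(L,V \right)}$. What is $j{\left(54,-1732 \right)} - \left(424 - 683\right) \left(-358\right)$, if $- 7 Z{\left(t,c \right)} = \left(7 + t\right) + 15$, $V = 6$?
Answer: $- \frac{648902}{7} \approx -92700.0$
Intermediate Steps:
$Z{\left(t,c \right)} = - \frac{22}{7} - \frac{t}{7}$ ($Z{\left(t,c \right)} = - \frac{\left(7 + t\right) + 15}{7} = - \frac{22 + t}{7} = - \frac{22}{7} - \frac{t}{7}$)
$j{\left(L,Y \right)} = \frac{44}{7} + \frac{2 L}{7}$ ($j{\left(L,Y \right)} = - 2 \left(- \frac{22}{7} - \frac{L}{7}\right) = \frac{44}{7} + \frac{2 L}{7}$)
$j{\left(54,-1732 \right)} - \left(424 - 683\right) \left(-358\right) = \left(\frac{44}{7} + \frac{2}{7} \cdot 54\right) - \left(424 - 683\right) \left(-358\right) = \left(\frac{44}{7} + \frac{108}{7}\right) - \left(-259\right) \left(-358\right) = \frac{152}{7} - 92722 = - \frac{648902}{7}$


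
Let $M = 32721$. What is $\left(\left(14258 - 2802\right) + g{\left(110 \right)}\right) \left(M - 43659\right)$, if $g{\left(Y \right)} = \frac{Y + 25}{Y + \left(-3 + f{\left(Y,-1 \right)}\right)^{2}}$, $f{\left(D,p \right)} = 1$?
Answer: $- \frac{2381054937}{19} \approx -1.2532 \cdot 10^{8}$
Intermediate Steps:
$g{\left(Y \right)} = \frac{25 + Y}{4 + Y}$ ($g{\left(Y \right)} = \frac{Y + 25}{Y + \left(-3 + 1\right)^{2}} = \frac{25 + Y}{Y + \left(-2\right)^{2}} = \frac{25 + Y}{Y + 4} = \frac{25 + Y}{4 + Y}$)
$\left(\left(14258 - 2802\right) + g{\left(110 \right)}\right) \left(M - 43659\right) = \left(\left(14258 - 2802\right) + \frac{25 + 110}{4 + 110}\right) \left(32721 - 43659\right) = \left(11456 + \frac{1}{114} \cdot 135\right) \left(-10938\right) = \left(11456 + \frac{45}{38}\right) \left(-10938\right) = \frac{435373}{38} \left(-10938\right) = - \frac{2381054937}{19}$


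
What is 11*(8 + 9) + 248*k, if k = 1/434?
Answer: 1313/7 ≈ 187.57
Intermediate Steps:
k = 1/434 ≈ 0.0023041
11*(8 + 9) + 248*k = 11*(8 + 9) + 248*(1/434) = 11*17 + 4/7 = 187 + 4/7 = 1313/7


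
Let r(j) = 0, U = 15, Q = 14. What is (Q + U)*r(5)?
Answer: 0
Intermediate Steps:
(Q + U)*r(5) = (14 + 15)*0 = 29*0 = 0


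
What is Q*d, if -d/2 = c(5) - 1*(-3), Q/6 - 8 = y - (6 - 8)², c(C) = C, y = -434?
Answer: 41280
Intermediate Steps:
Q = -2580 (Q = 48 + 6*(-434 - (6 - 8)²) = 48 + 6*(-434 - 1*(-2)²) = 48 + 6*(-434 - 1*4) = 48 + 6*(-434 - 4) = 48 + 6*(-438) = 48 - 2628 = -2580)
d = -16 (d = -2*(5 - 1*(-3)) = -2*(5 + 3) = -2*8 = -16)
Q*d = -2580*(-16) = 41280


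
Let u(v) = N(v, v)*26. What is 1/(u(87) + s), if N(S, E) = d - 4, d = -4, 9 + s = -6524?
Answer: -1/6741 ≈ -0.00014835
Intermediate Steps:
s = -6533 (s = -9 - 6524 = -6533)
N(S, E) = -8 (N(S, E) = -4 - 4 = -8)
u(v) = -208 (u(v) = -8*26 = -208)
1/(u(87) + s) = 1/(-208 - 6533) = 1/(-6741) = -1/6741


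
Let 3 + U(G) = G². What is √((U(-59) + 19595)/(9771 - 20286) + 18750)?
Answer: √230317261795/3505 ≈ 136.92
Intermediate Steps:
U(G) = -3 + G²
√((U(-59) + 19595)/(9771 - 20286) + 18750) = √(((-3 + (-59)²) + 19595)/(9771 - 20286) + 18750) = √(((-3 + 3481) + 19595)/(-10515) + 18750) = √((3478 + 19595)*(-1/10515) + 18750) = √(23073*(-1/10515) + 18750) = √(-7691/3505 + 18750) = √(65711059/3505) = √230317261795/3505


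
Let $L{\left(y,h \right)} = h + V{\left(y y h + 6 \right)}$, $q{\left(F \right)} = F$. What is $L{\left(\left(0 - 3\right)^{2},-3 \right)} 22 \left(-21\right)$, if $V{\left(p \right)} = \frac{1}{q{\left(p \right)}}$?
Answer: $\frac{109648}{79} \approx 1387.9$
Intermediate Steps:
$V{\left(p \right)} = \frac{1}{p}$
$L{\left(y,h \right)} = h + \frac{1}{6 + h y^{2}}$ ($L{\left(y,h \right)} = h + \frac{1}{y y h + 6} = h + \frac{1}{y^{2} h + 6} = h + \frac{1}{h y^{2} + 6} = h + \frac{1}{6 + h y^{2}}$)
$L{\left(\left(0 - 3\right)^{2},-3 \right)} 22 \left(-21\right) = \left(-3 + \frac{1}{6 - 3 \left(\left(0 - 3\right)^{2}\right)^{2}}\right) 22 \left(-21\right) = \left(-3 + \frac{1}{6 - 3 \left(\left(-3\right)^{2}\right)^{2}}\right) 22 \left(-21\right) = \left(-3 + \frac{1}{6 - 3 \cdot 9^{2}}\right) 22 \left(-21\right) = \left(-3 + \frac{1}{6 - 243}\right) 22 \left(-21\right) = \left(-3 + \frac{1}{-237}\right) 22 \left(-21\right) = \left(-3 - \frac{1}{237}\right) 22 \left(-21\right) = \left(- \frac{712}{237}\right) 22 \left(-21\right) = \left(- \frac{15664}{237}\right) \left(-21\right) = \frac{109648}{79}$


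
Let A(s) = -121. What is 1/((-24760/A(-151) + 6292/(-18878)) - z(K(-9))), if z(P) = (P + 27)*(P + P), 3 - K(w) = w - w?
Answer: 1142119/27747554 ≈ 0.041161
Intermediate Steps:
K(w) = 3 (K(w) = 3 - (w - w) = 3 - 1*0 = 3 + 0 = 3)
z(P) = 2*P*(27 + P) (z(P) = (27 + P)*(2*P) = 2*P*(27 + P))
1/((-24760/A(-151) + 6292/(-18878)) - z(K(-9))) = 1/((-24760/(-121) + 6292/(-18878)) - 2*3*(27 + 3)) = 1/((-24760*(-1/121) + 6292*(-1/18878)) - 2*3*30) = 1/((24760/121 - 3146/9439) - 1*180) = 1/(233328974/1142119 - 180) = 1/(27747554/1142119) = 1142119/27747554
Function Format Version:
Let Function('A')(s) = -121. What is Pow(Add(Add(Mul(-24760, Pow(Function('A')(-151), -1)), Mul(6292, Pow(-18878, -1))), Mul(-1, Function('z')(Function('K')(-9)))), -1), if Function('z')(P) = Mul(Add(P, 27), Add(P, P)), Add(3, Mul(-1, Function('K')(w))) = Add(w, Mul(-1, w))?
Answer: Rational(1142119, 27747554) ≈ 0.041161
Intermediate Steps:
Function('K')(w) = 3 (Function('K')(w) = Add(3, Mul(-1, Add(w, Mul(-1, w)))) = Add(3, Mul(-1, 0)) = Add(3, 0) = 3)
Function('z')(P) = Mul(2, P, Add(27, P)) (Function('z')(P) = Mul(Add(27, P), Mul(2, P)) = Mul(2, P, Add(27, P)))
Pow(Add(Add(Mul(-24760, Pow(Function('A')(-151), -1)), Mul(6292, Pow(-18878, -1))), Mul(-1, Function('z')(Function('K')(-9)))), -1) = Pow(Add(Add(Mul(-24760, Pow(-121, -1)), Mul(6292, Pow(-18878, -1))), Mul(-1, Mul(2, 3, Add(27, 3)))), -1) = Pow(Add(Add(Mul(-24760, Rational(-1, 121)), Mul(6292, Rational(-1, 18878))), Mul(-1, Mul(2, 3, 30))), -1) = Pow(Add(Add(Rational(24760, 121), Rational(-3146, 9439)), Mul(-1, 180)), -1) = Pow(Add(Rational(233328974, 1142119), -180), -1) = Pow(Rational(27747554, 1142119), -1) = Rational(1142119, 27747554)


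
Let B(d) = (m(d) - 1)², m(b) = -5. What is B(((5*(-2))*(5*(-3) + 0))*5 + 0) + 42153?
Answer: 42189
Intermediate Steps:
B(d) = 36 (B(d) = (-5 - 1)² = (-6)² = 36)
B(((5*(-2))*(5*(-3) + 0))*5 + 0) + 42153 = 36 + 42153 = 42189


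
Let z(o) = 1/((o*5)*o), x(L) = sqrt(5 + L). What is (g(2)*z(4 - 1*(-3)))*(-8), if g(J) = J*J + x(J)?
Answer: -32/245 - 8*sqrt(7)/245 ≈ -0.21700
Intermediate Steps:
g(J) = J**2 + sqrt(5 + J) (g(J) = J*J + sqrt(5 + J) = J**2 + sqrt(5 + J))
z(o) = 1/(5*o**2) (z(o) = 1/((5*o)*o) = 1/(5*o**2))
(g(2)*z(4 - 1*(-3)))*(-8) = ((2**2 + sqrt(5 + 2))*(1/(5*(4 - 1*(-3))**2)))*(-8) = ((4 + sqrt(7))*(1/(5*(4 + 3)**2)))*(-8) = ((4 + sqrt(7))*((1/5)/7**2))*(-8) = ((4 + sqrt(7))*((1/5)*(1/49)))*(-8) = ((4 + sqrt(7))*(1/245))*(-8) = (4/245 + sqrt(7)/245)*(-8) = -32/245 - 8*sqrt(7)/245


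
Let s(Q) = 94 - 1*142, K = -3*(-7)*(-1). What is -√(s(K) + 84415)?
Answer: -√84367 ≈ -290.46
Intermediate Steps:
K = -21 (K = 21*(-1) = -21)
s(Q) = -48 (s(Q) = 94 - 142 = -48)
-√(s(K) + 84415) = -√(-48 + 84415) = -√84367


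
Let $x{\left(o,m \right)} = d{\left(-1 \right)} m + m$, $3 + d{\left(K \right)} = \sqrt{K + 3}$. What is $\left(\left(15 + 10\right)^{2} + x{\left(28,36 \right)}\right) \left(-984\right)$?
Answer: $-544152 - 35424 \sqrt{2} \approx -5.9425 \cdot 10^{5}$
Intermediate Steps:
$d{\left(K \right)} = -3 + \sqrt{3 + K}$ ($d{\left(K \right)} = -3 + \sqrt{K + 3} = -3 + \sqrt{3 + K}$)
$x{\left(o,m \right)} = m + m \left(-3 + \sqrt{2}\right)$ ($x{\left(o,m \right)} = \left(-3 + \sqrt{3 - 1}\right) m + m = \left(-3 + \sqrt{2}\right) m + m = m \left(-3 + \sqrt{2}\right) + m = m + m \left(-3 + \sqrt{2}\right)$)
$\left(\left(15 + 10\right)^{2} + x{\left(28,36 \right)}\right) \left(-984\right) = \left(\left(15 + 10\right)^{2} + 36 \left(-2 + \sqrt{2}\right)\right) \left(-984\right) = \left(25^{2} - \left(72 - 36 \sqrt{2}\right)\right) \left(-984\right) = \left(625 - \left(72 - 36 \sqrt{2}\right)\right) \left(-984\right) = \left(553 + 36 \sqrt{2}\right) \left(-984\right) = -544152 - 35424 \sqrt{2}$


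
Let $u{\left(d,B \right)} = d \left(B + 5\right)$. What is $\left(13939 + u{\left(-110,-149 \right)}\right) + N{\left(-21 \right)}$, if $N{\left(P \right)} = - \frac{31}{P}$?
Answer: $\frac{625390}{21} \approx 29780.0$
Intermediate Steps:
$u{\left(d,B \right)} = d \left(5 + B\right)$
$\left(13939 + u{\left(-110,-149 \right)}\right) + N{\left(-21 \right)} = \left(13939 - 110 \left(5 - 149\right)\right) - \frac{31}{-21} = \left(13939 - -15840\right) - - \frac{31}{21} = \left(13939 + 15840\right) + \frac{31}{21} = 29779 + \frac{31}{21} = \frac{625390}{21}$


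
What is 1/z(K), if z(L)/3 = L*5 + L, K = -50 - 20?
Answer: -1/1260 ≈ -0.00079365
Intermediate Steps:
K = -70
z(L) = 18*L (z(L) = 3*(L*5 + L) = 3*(5*L + L) = 3*(6*L) = 18*L)
1/z(K) = 1/(18*(-70)) = 1/(-1260) = -1/1260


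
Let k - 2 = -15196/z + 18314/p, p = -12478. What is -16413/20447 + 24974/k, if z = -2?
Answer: 2407808955983/969335897621 ≈ 2.4840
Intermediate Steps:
k = 47407243/6239 (k = 2 + (-15196/(-2) + 18314/(-12478)) = 2 + (-15196*(-½) + 18314*(-1/12478)) = 2 + (7598 - 9157/6239) = 2 + 47394765/6239 = 47407243/6239 ≈ 7598.5)
-16413/20447 + 24974/k = -16413/20447 + 24974/(47407243/6239) = -16413*1/20447 + 24974*(6239/47407243) = -16413/20447 + 155812786/47407243 = 2407808955983/969335897621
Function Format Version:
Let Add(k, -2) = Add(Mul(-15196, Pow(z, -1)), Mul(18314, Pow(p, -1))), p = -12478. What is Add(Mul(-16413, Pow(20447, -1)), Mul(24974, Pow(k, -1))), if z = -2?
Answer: Rational(2407808955983, 969335897621) ≈ 2.4840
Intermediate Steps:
k = Rational(47407243, 6239) (k = Add(2, Add(Mul(-15196, Pow(-2, -1)), Mul(18314, Pow(-12478, -1)))) = Add(2, Add(Mul(-15196, Rational(-1, 2)), Mul(18314, Rational(-1, 12478)))) = Add(2, Add(7598, Rational(-9157, 6239))) = Add(2, Rational(47394765, 6239)) = Rational(47407243, 6239) ≈ 7598.5)
Add(Mul(-16413, Pow(20447, -1)), Mul(24974, Pow(k, -1))) = Add(Mul(-16413, Pow(20447, -1)), Mul(24974, Pow(Rational(47407243, 6239), -1))) = Add(Mul(-16413, Rational(1, 20447)), Mul(24974, Rational(6239, 47407243))) = Add(Rational(-16413, 20447), Rational(155812786, 47407243)) = Rational(2407808955983, 969335897621)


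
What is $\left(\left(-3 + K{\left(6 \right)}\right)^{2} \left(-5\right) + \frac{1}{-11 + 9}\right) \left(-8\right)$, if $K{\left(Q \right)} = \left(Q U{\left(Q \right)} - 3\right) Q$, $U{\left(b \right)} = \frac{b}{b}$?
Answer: $9004$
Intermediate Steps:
$U{\left(b \right)} = 1$
$K{\left(Q \right)} = Q \left(-3 + Q\right)$ ($K{\left(Q \right)} = \left(Q 1 - 3\right) Q = \left(Q - 3\right) Q = \left(-3 + Q\right) Q = Q \left(-3 + Q\right)$)
$\left(\left(-3 + K{\left(6 \right)}\right)^{2} \left(-5\right) + \frac{1}{-11 + 9}\right) \left(-8\right) = \left(\left(-3 + 6 \left(-3 + 6\right)\right)^{2} \left(-5\right) + \frac{1}{-11 + 9}\right) \left(-8\right) = \left(\left(-3 + 6 \cdot 3\right)^{2} \left(-5\right) + \frac{1}{-2}\right) \left(-8\right) = \left(\left(-3 + 18\right)^{2} \left(-5\right) - \frac{1}{2}\right) \left(-8\right) = \left(15^{2} \left(-5\right) - \frac{1}{2}\right) \left(-8\right) = \left(225 \left(-5\right) - \frac{1}{2}\right) \left(-8\right) = \left(-1125 - \frac{1}{2}\right) \left(-8\right) = \left(- \frac{2251}{2}\right) \left(-8\right) = 9004$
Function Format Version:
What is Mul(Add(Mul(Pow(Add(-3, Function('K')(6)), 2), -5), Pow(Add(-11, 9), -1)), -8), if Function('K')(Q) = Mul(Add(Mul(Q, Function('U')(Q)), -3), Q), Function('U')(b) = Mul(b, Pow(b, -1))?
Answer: 9004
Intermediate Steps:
Function('U')(b) = 1
Function('K')(Q) = Mul(Q, Add(-3, Q)) (Function('K')(Q) = Mul(Add(Mul(Q, 1), -3), Q) = Mul(Add(Q, -3), Q) = Mul(Add(-3, Q), Q) = Mul(Q, Add(-3, Q)))
Mul(Add(Mul(Pow(Add(-3, Function('K')(6)), 2), -5), Pow(Add(-11, 9), -1)), -8) = Mul(Add(Mul(Pow(Add(-3, Mul(6, Add(-3, 6))), 2), -5), Pow(Add(-11, 9), -1)), -8) = Mul(Add(Mul(Pow(Add(-3, Mul(6, 3)), 2), -5), Pow(-2, -1)), -8) = Mul(Add(Mul(Pow(Add(-3, 18), 2), -5), Rational(-1, 2)), -8) = Mul(Add(Mul(Pow(15, 2), -5), Rational(-1, 2)), -8) = Mul(Add(Mul(225, -5), Rational(-1, 2)), -8) = Mul(Add(-1125, Rational(-1, 2)), -8) = Mul(Rational(-2251, 2), -8) = 9004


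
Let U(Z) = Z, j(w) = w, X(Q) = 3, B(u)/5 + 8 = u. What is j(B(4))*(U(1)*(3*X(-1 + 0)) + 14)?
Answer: -460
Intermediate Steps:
B(u) = -40 + 5*u
j(B(4))*(U(1)*(3*X(-1 + 0)) + 14) = (-40 + 5*4)*(1*(3*3) + 14) = (-40 + 20)*(1*9 + 14) = -20*(9 + 14) = -20*23 = -460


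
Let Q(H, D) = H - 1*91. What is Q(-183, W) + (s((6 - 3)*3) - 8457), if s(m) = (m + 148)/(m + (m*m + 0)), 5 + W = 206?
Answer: -785633/90 ≈ -8729.3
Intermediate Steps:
W = 201 (W = -5 + 206 = 201)
s(m) = (148 + m)/(m + m²) (s(m) = (148 + m)/(m + (m² + 0)) = (148 + m)/(m + m²))
Q(H, D) = -91 + H (Q(H, D) = H - 91 = -91 + H)
Q(-183, W) + (s((6 - 3)*3) - 8457) = (-91 - 183) + ((148 + (6 - 3)*3)/((((6 - 3)*3))*(1 + (6 - 3)*3)) - 8457) = -274 + ((148 + 3*3)/(((3*3))*(1 + 3*3)) - 8457) = -274 + ((148 + 9)/(9*(1 + 9)) - 8457) = -274 + ((⅑)*157/10 - 8457) = -274 + ((⅑)*(⅒)*157 - 8457) = -274 + (157/90 - 8457) = -274 - 760973/90 = -785633/90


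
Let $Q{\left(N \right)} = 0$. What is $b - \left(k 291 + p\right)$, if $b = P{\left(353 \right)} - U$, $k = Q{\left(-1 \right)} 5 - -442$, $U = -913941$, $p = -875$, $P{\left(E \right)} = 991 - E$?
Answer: $786832$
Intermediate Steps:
$k = 442$ ($k = 0 \cdot 5 - -442 = 0 + 442 = 442$)
$b = 914579$ ($b = \left(991 - 353\right) - -913941 = \left(991 - 353\right) + 913941 = 638 + 913941 = 914579$)
$b - \left(k 291 + p\right) = 914579 - \left(442 \cdot 291 - 875\right) = 914579 - \left(128622 - 875\right) = 914579 - 127747 = 786832$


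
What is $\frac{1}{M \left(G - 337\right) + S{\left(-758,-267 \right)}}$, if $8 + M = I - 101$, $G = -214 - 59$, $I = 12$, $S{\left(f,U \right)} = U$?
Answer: $\frac{1}{58903} \approx 1.6977 \cdot 10^{-5}$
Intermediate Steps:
$G = -273$ ($G = -214 - 59 = -273$)
$M = -97$ ($M = -8 + \left(12 - 101\right) = -8 - 89 = -97$)
$\frac{1}{M \left(G - 337\right) + S{\left(-758,-267 \right)}} = \frac{1}{- 97 \left(-273 - 337\right) - 267} = \frac{1}{\left(-97\right) \left(-610\right) - 267} = \frac{1}{59170 - 267} = \frac{1}{58903}$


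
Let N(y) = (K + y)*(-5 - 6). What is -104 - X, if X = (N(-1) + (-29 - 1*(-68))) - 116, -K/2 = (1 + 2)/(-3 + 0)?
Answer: -16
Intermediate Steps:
K = 2 (K = -2*(1 + 2)/(-3 + 0) = -6/(-3) = -6*(-1)/3 = -2*(-1) = 2)
N(y) = -22 - 11*y (N(y) = (2 + y)*(-5 - 6) = (2 + y)*(-11) = -22 - 11*y)
X = -88 (X = ((-22 - 11*(-1)) + (-29 - 1*(-68))) - 116 = ((-22 + 11) + (-29 + 68)) - 116 = (-11 + 39) - 116 = 28 - 116 = -88)
-104 - X = -104 - 1*(-88) = -104 + 88 = -16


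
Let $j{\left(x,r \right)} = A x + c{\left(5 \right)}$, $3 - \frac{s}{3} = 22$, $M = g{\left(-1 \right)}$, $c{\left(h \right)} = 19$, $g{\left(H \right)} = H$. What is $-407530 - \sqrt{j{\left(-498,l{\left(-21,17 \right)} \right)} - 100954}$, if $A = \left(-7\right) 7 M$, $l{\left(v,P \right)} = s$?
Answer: $-407530 - i \sqrt{125337} \approx -4.0753 \cdot 10^{5} - 354.03 i$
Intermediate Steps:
$M = -1$
$s = -57$ ($s = 9 - 66 = -57$)
$l{\left(v,P \right)} = -57$
$A = 49$ ($A = \left(-7\right) 7 \left(-1\right) = \left(-49\right) \left(-1\right) = 49$)
$j{\left(x,r \right)} = 19 + 49 x$ ($j{\left(x,r \right)} = 49 x + 19 = 19 + 49 x$)
$-407530 - \sqrt{j{\left(-498,l{\left(-21,17 \right)} \right)} - 100954} = -407530 - \sqrt{\left(19 + 49 \left(-498\right)\right) - 100954} = -407530 - \sqrt{\left(19 - 24402\right) - 100954} = -407530 - \sqrt{-24383 - 100954} = -407530 - \sqrt{-125337} = -407530 - i \sqrt{125337}$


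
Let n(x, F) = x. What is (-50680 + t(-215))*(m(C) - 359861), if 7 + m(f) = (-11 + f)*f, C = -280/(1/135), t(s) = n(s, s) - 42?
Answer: -72783672088284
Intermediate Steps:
t(s) = -42 + s (t(s) = s - 42 = -42 + s)
C = -37800 (C = -280/1/135 = -280*135 = -37800)
m(f) = -7 + f*(-11 + f) (m(f) = -7 + (-11 + f)*f = -7 + f*(-11 + f))
(-50680 + t(-215))*(m(C) - 359861) = (-50680 + (-42 - 215))*((-7 + (-37800)² - 11*(-37800)) - 359861) = (-50680 - 257)*((-7 + 1428840000 + 415800) - 359861) = -50937*(1429255793 - 359861) = -50937*1428895932 = -72783672088284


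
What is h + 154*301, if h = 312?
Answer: 46666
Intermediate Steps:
h + 154*301 = 312 + 154*301 = 312 + 46354 = 46666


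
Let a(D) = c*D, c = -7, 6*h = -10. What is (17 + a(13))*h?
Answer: 370/3 ≈ 123.33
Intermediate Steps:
h = -5/3 (h = (1/6)*(-10) = -5/3 ≈ -1.6667)
a(D) = -7*D
(17 + a(13))*h = (17 - 7*13)*(-5/3) = (17 - 91)*(-5/3) = -74*(-5/3) = 370/3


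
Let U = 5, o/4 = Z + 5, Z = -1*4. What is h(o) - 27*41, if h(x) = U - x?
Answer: -1106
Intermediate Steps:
Z = -4
o = 4 (o = 4*(-4 + 5) = 4*1 = 4)
h(x) = 5 - x
h(o) - 27*41 = (5 - 1*4) - 27*41 = (5 - 4) - 1107 = 1 - 1107 = -1106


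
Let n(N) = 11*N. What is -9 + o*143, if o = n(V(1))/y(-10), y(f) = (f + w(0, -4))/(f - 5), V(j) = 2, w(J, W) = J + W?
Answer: 23532/7 ≈ 3361.7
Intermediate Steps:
y(f) = (-4 + f)/(-5 + f) (y(f) = (f + (0 - 4))/(f - 5) = (f - 4)/(-5 + f) = (-4 + f)/(-5 + f))
o = 165/7 (o = (11*2)/(((-4 - 10)/(-5 - 10))) = 22/((-14/(-15))) = 22/((-1/15*(-14))) = 22/(14/15) = 22*(15/14) = 165/7 ≈ 23.571)
-9 + o*143 = -9 + (165/7)*143 = -9 + 23595/7 = 23532/7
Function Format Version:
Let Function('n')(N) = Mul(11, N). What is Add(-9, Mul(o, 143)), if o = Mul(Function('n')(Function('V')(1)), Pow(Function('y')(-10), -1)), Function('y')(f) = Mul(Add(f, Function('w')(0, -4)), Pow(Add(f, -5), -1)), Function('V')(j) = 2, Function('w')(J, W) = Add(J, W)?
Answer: Rational(23532, 7) ≈ 3361.7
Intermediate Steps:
Function('y')(f) = Mul(Pow(Add(-5, f), -1), Add(-4, f)) (Function('y')(f) = Mul(Add(f, Add(0, -4)), Pow(Add(f, -5), -1)) = Mul(Add(f, -4), Pow(Add(-5, f), -1)) = Mul(Add(-4, f), Pow(Add(-5, f), -1)) = Mul(Pow(Add(-5, f), -1), Add(-4, f)))
o = Rational(165, 7) (o = Mul(Mul(11, 2), Pow(Mul(Pow(Add(-5, -10), -1), Add(-4, -10)), -1)) = Mul(22, Pow(Mul(Pow(-15, -1), -14), -1)) = Mul(22, Pow(Mul(Rational(-1, 15), -14), -1)) = Mul(22, Pow(Rational(14, 15), -1)) = Mul(22, Rational(15, 14)) = Rational(165, 7) ≈ 23.571)
Add(-9, Mul(o, 143)) = Add(-9, Mul(Rational(165, 7), 143)) = Add(-9, Rational(23595, 7)) = Rational(23532, 7)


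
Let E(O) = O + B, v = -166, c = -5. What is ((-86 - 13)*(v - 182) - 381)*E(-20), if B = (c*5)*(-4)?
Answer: 2725680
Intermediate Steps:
B = 100 (B = -5*5*(-4) = -25*(-4) = 100)
E(O) = 100 + O (E(O) = O + 100 = 100 + O)
((-86 - 13)*(v - 182) - 381)*E(-20) = ((-86 - 13)*(-166 - 182) - 381)*(100 - 20) = (-99*(-348) - 381)*80 = (34452 - 381)*80 = 34071*80 = 2725680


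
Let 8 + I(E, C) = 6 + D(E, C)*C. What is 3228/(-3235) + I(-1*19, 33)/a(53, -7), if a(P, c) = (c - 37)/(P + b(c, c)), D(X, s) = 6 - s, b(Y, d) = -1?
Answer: 37519607/35585 ≈ 1054.4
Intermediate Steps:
a(P, c) = (-37 + c)/(-1 + P) (a(P, c) = (c - 37)/(P - 1) = (-37 + c)/(-1 + P))
I(E, C) = -2 + C*(6 - C) (I(E, C) = -8 + (6 + (6 - C)*C) = -8 + (6 + C*(6 - C)) = -2 + C*(6 - C))
3228/(-3235) + I(-1*19, 33)/a(53, -7) = 3228/(-3235) + (-2 - 1*33*(-6 + 33))/(((-37 - 7)/(-1 + 53))) = 3228*(-1/3235) + (-2 - 1*33*27)/((-44/52)) = -3228/3235 + (-2 - 891)/(((1/52)*(-44))) = -3228/3235 - 893/(-11/13) = -3228/3235 - 893*(-13/11) = -3228/3235 + 11609/11 = 37519607/35585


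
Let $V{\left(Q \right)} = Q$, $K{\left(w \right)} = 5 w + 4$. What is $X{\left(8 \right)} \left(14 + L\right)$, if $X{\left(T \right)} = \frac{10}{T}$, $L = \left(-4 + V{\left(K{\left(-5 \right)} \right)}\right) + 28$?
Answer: $\frac{85}{4} \approx 21.25$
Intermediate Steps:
$K{\left(w \right)} = 4 + 5 w$
$L = 3$ ($L = \left(-4 + \left(4 + 5 \left(-5\right)\right)\right) + 28 = \left(-4 + \left(4 - 25\right)\right) + 28 = \left(-4 - 21\right) + 28 = -25 + 28 = 3$)
$X{\left(8 \right)} \left(14 + L\right) = \frac{10}{8} \left(14 + 3\right) = 10 \cdot \frac{1}{8} \cdot 17 = \frac{5}{4} \cdot 17 = \frac{85}{4}$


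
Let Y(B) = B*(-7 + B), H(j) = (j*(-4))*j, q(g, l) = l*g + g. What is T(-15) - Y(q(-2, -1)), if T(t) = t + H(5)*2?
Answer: -215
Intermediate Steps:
q(g, l) = g + g*l (q(g, l) = g*l + g = g + g*l)
H(j) = -4*j² (H(j) = (-4*j)*j = -4*j²)
T(t) = -200 + t (T(t) = t - 4*5²*2 = t - 4*25*2 = t - 100*2 = t - 200 = -200 + t)
T(-15) - Y(q(-2, -1)) = (-200 - 15) - (-2*(1 - 1))*(-7 - 2*(1 - 1)) = -215 - (-2*0)*(-7 - 2*0) = -215 - 0*(-7 + 0) = -215 - 0*(-7) = -215 - 1*0 = -215 + 0 = -215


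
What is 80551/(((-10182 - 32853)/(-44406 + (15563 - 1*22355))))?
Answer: 1374683366/14345 ≈ 95830.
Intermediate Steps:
80551/(((-10182 - 32853)/(-44406 + (15563 - 1*22355)))) = 80551/((-43035/(-44406 + (15563 - 22355)))) = 80551/((-43035/(-44406 - 6792))) = 80551/((-43035/(-51198))) = 80551/((-43035*(-1/51198))) = 80551/(14345/17066) = 80551*(17066/14345) = 1374683366/14345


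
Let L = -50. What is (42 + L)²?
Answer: 64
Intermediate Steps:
(42 + L)² = (42 - 50)² = (-8)² = 64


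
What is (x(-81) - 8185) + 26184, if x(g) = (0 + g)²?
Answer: 24560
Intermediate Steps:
x(g) = g²
(x(-81) - 8185) + 26184 = ((-81)² - 8185) + 26184 = (6561 - 8185) + 26184 = -1624 + 26184 = 24560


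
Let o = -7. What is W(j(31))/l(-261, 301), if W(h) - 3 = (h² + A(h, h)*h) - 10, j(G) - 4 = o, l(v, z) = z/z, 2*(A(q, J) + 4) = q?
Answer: 37/2 ≈ 18.500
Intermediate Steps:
A(q, J) = -4 + q/2
l(v, z) = 1
j(G) = -3 (j(G) = 4 - 7 = -3)
W(h) = -7 + h² + h*(-4 + h/2) (W(h) = 3 + ((h² + (-4 + h/2)*h) - 10) = 3 + ((h² + h*(-4 + h/2)) - 10) = 3 + (-10 + h² + h*(-4 + h/2)) = -7 + h² + h*(-4 + h/2))
W(j(31))/l(-261, 301) = (-7 - 4*(-3) + (3/2)*(-3)²)/1 = (-7 + 12 + (3/2)*9)*1 = (-7 + 12 + 27/2)*1 = (37/2)*1 = 37/2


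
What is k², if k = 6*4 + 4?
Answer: 784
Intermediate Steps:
k = 28 (k = 24 + 4 = 28)
k² = 28² = 784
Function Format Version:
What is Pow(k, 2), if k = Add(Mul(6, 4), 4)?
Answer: 784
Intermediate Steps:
k = 28 (k = Add(24, 4) = 28)
Pow(k, 2) = Pow(28, 2) = 784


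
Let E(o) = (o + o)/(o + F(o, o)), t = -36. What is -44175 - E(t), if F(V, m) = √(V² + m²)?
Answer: -44173 + 2*√2 ≈ -44170.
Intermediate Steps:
E(o) = 2*o/(o + √2*√(o²)) (E(o) = (o + o)/(o + √(o² + o²)) = (2*o)/(o + √(2*o²)) = (2*o)/(o + √2*√(o²)) = 2*o/(o + √2*√(o²)))
-44175 - E(t) = -44175 - 2*(-36)/(-36 + √2*√((-36)²)) = -44175 - 2*(-36)/(-36 + √2*√1296) = -44175 - 2*(-36)/(-36 + √2*36) = -44175 - 2*(-36)/(-36 + 36*√2) = -44175 - (-72)/(-36 + 36*√2) = -44175 + 72/(-36 + 36*√2)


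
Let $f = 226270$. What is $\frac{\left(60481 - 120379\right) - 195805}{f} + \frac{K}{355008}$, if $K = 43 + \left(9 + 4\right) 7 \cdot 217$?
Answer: $- \frac{21574681831}{20081915040} \approx -1.0743$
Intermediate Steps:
$K = 19790$ ($K = 43 + 13 \cdot 7 \cdot 217 = 43 + 91 \cdot 217 = 43 + 19747 = 19790$)
$\frac{\left(60481 - 120379\right) - 195805}{f} + \frac{K}{355008} = \frac{\left(60481 - 120379\right) - 195805}{226270} + \frac{19790}{355008} = \left(-59898 - 195805\right) \frac{1}{226270} + 19790 \cdot \frac{1}{355008} = \left(-255703\right) \frac{1}{226270} + \frac{9895}{177504} = - \frac{255703}{226270} + \frac{9895}{177504} = - \frac{21574681831}{20081915040}$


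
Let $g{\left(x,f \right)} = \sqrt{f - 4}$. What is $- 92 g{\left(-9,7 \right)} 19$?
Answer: $- 1748 \sqrt{3} \approx -3027.6$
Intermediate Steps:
$g{\left(x,f \right)} = \sqrt{-4 + f}$
$- 92 g{\left(-9,7 \right)} 19 = - 92 \sqrt{-4 + 7} \cdot 19 = - 92 \sqrt{3} \cdot 19 = - 1748 \sqrt{3}$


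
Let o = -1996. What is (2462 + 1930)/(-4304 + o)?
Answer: -122/175 ≈ -0.69714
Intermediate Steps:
(2462 + 1930)/(-4304 + o) = (2462 + 1930)/(-4304 - 1996) = 4392/(-6300) = 4392*(-1/6300) = -122/175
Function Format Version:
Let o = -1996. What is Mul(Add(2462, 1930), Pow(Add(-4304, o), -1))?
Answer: Rational(-122, 175) ≈ -0.69714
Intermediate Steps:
Mul(Add(2462, 1930), Pow(Add(-4304, o), -1)) = Mul(Add(2462, 1930), Pow(Add(-4304, -1996), -1)) = Mul(4392, Pow(-6300, -1)) = Mul(4392, Rational(-1, 6300)) = Rational(-122, 175)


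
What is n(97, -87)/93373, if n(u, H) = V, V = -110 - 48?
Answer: -158/93373 ≈ -0.0016921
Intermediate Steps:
V = -158
n(u, H) = -158
n(97, -87)/93373 = -158/93373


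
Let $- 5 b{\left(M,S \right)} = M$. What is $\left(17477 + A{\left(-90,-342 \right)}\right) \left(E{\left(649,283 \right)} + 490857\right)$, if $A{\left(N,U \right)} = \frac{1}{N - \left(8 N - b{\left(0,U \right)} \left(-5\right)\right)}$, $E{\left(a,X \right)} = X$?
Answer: $\frac{540770237254}{63} \approx 8.5837 \cdot 10^{9}$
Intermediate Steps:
$b{\left(M,S \right)} = - \frac{M}{5}$
$A{\left(N,U \right)} = - \frac{1}{7 N}$ ($A{\left(N,U \right)} = \frac{1}{N - \left(8 N - \left(- \frac{1}{5}\right) 0 \left(-5\right)\right)} = \frac{1}{N + \left(- 8 N + 0 \left(-5\right)\right)} = \frac{1}{N + \left(- 8 N + 0\right)} = \frac{1}{N - 8 N} = \frac{1}{\left(-7\right) N} = - \frac{1}{7 N}$)
$\left(17477 + A{\left(-90,-342 \right)}\right) \left(E{\left(649,283 \right)} + 490857\right) = \left(17477 - \frac{1}{7 \left(-90\right)}\right) \left(283 + 490857\right) = \left(17477 - - \frac{1}{630}\right) 491140 = \left(17477 + \frac{1}{630}\right) 491140 = \frac{11010511}{630} \cdot 491140 = \frac{540770237254}{63}$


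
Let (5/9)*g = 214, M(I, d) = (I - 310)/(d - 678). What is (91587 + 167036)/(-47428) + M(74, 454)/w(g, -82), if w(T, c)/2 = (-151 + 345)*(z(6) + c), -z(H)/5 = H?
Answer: -157342794795/28854436352 ≈ -5.4530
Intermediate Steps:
z(H) = -5*H
M(I, d) = (-310 + I)/(-678 + d)
g = 1926/5 (g = (9/5)*214 = 1926/5 ≈ 385.20)
w(T, c) = -11640 + 388*c (w(T, c) = 2*((-151 + 345)*(-5*6 + c)) = 2*(194*(-30 + c)) = 2*(-5820 + 194*c) = -11640 + 388*c)
(91587 + 167036)/(-47428) + M(74, 454)/w(g, -82) = (91587 + 167036)/(-47428) + ((-310 + 74)/(-678 + 454))/(-11640 + 388*(-82)) = 258623*(-1/47428) + (-236/(-224))/(-11640 - 31816) = -258623/47428 - 1/224*(-236)/(-43456) = -258623/47428 + (59/56)*(-1/43456) = -258623/47428 - 59/2433536 = -157342794795/28854436352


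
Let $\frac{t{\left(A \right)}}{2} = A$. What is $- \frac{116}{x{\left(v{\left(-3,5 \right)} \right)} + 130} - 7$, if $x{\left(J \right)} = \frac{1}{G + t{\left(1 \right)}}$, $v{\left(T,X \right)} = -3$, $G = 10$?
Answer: $- \frac{12319}{1561} \approx -7.8917$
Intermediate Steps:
$t{\left(A \right)} = 2 A$
$x{\left(J \right)} = \frac{1}{12}$ ($x{\left(J \right)} = \frac{1}{10 + 2 \cdot 1} = \frac{1}{10 + 2} = \frac{1}{12}$)
$- \frac{116}{x{\left(v{\left(-3,5 \right)} \right)} + 130} - 7 = - \frac{116}{\frac{1}{12} + 130} - 7 = - \frac{116}{\frac{1561}{12}} - 7 = \left(-116\right) \frac{12}{1561} - 7 = - \frac{1392}{1561} - 7 = - \frac{12319}{1561}$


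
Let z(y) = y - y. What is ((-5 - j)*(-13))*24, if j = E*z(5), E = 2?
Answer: 1560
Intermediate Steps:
z(y) = 0
j = 0 (j = 2*0 = 0)
((-5 - j)*(-13))*24 = ((-5 - 1*0)*(-13))*24 = ((-5 + 0)*(-13))*24 = -5*(-13)*24 = 65*24 = 1560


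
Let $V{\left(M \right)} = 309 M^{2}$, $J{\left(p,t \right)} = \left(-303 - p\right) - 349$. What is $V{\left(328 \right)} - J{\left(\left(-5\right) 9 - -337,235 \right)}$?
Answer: $33244400$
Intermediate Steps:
$J{\left(p,t \right)} = -652 - p$
$V{\left(328 \right)} - J{\left(\left(-5\right) 9 - -337,235 \right)} = 309 \cdot 328^{2} - \left(-652 - \left(\left(-5\right) 9 - -337\right)\right) = 309 \cdot 107584 - \left(-652 - \left(-45 + 337\right)\right) = 33243456 - \left(-652 - 292\right) = 33243456 - -944 = 33243456 + 944 = 33244400$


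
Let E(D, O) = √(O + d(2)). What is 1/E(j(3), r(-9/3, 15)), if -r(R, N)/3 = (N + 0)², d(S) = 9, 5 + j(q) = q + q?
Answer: -I*√74/222 ≈ -0.038749*I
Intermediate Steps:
j(q) = -5 + 2*q (j(q) = -5 + (q + q) = -5 + 2*q)
r(R, N) = -3*N² (r(R, N) = -3*(N + 0)² = -3*N²)
E(D, O) = √(9 + O) (E(D, O) = √(O + 9) = √(9 + O))
1/E(j(3), r(-9/3, 15)) = 1/(√(9 - 3*15²)) = 1/(√(9 - 3*225)) = 1/(√(9 - 675)) = 1/(√(-666)) = 1/(3*I*√74) = -I*√74/222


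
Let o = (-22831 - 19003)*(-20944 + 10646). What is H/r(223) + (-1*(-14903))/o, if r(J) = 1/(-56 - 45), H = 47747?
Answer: -2077541667808901/430806532 ≈ -4.8224e+6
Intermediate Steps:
o = 430806532 (o = -41834*(-10298) = 430806532)
r(J) = -1/101 (r(J) = 1/(-101) = -1/101)
H/r(223) + (-1*(-14903))/o = 47747/(-1/101) - 1*(-14903)/430806532 = 47747*(-101) + 14903*(1/430806532) = -4822447 + 14903/430806532 = -2077541667808901/430806532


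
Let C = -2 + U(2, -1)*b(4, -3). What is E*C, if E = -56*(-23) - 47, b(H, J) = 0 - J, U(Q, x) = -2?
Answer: -9928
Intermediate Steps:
b(H, J) = -J
E = 1241 (E = 1288 - 47 = 1241)
C = -8 (C = -2 - (-2)*(-3) = -2 - 2*3 = -2 - 6 = -8)
E*C = 1241*(-8) = -9928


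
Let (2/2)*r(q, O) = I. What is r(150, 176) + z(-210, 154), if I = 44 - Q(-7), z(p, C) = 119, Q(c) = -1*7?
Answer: 170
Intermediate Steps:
Q(c) = -7
I = 51 (I = 44 - 1*(-7) = 44 + 7 = 51)
r(q, O) = 51
r(150, 176) + z(-210, 154) = 51 + 119 = 170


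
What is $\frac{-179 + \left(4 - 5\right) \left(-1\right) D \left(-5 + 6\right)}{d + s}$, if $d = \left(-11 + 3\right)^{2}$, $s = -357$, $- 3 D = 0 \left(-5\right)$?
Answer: $\frac{179}{293} \approx 0.61092$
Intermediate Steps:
$D = 0$ ($D = - \frac{0 \left(-5\right)}{3} = \left(- \frac{1}{3}\right) 0 = 0$)
$d = 64$ ($d = \left(-8\right)^{2} = 64$)
$\frac{-179 + \left(4 - 5\right) \left(-1\right) D \left(-5 + 6\right)}{d + s} = \frac{-179 + \left(4 - 5\right) \left(-1\right) 0 \left(-5 + 6\right)}{64 - 357} = \frac{-179 + \left(-1\right) \left(-1\right) 0 \cdot 1}{-293} = \left(-179 + 1 \cdot 0\right) \left(- \frac{1}{293}\right) = \left(-179 + 0\right) \left(- \frac{1}{293}\right) = \left(-179\right) \left(- \frac{1}{293}\right) = \frac{179}{293}$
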